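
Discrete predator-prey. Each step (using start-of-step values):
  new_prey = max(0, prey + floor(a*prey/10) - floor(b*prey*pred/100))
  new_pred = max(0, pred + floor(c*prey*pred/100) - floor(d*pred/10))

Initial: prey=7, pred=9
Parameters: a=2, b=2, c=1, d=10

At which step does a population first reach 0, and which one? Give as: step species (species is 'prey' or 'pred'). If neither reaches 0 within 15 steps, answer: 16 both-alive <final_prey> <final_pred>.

Step 1: prey: 7+1-1=7; pred: 9+0-9=0
First extinction: pred at step 1

Answer: 1 pred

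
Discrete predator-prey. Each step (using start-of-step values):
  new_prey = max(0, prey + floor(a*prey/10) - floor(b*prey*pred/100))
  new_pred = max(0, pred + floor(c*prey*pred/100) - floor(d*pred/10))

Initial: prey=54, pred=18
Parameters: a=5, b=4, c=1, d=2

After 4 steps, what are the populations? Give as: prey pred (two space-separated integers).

Answer: 2 26

Derivation:
Step 1: prey: 54+27-38=43; pred: 18+9-3=24
Step 2: prey: 43+21-41=23; pred: 24+10-4=30
Step 3: prey: 23+11-27=7; pred: 30+6-6=30
Step 4: prey: 7+3-8=2; pred: 30+2-6=26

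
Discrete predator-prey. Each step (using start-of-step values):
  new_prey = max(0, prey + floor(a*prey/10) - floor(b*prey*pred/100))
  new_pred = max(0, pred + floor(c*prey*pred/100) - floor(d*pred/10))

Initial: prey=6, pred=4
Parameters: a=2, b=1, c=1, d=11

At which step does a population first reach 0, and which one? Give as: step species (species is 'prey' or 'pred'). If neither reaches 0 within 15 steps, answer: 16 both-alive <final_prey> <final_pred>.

Step 1: prey: 6+1-0=7; pred: 4+0-4=0
First extinction: pred at step 1

Answer: 1 pred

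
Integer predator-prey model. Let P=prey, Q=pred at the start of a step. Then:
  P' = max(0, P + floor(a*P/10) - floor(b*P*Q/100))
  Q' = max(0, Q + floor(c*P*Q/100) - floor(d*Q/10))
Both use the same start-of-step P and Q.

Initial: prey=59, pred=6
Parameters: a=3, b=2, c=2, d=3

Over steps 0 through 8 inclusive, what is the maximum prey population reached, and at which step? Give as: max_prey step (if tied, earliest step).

Answer: 73 2

Derivation:
Step 1: prey: 59+17-7=69; pred: 6+7-1=12
Step 2: prey: 69+20-16=73; pred: 12+16-3=25
Step 3: prey: 73+21-36=58; pred: 25+36-7=54
Step 4: prey: 58+17-62=13; pred: 54+62-16=100
Step 5: prey: 13+3-26=0; pred: 100+26-30=96
Step 6: prey: 0+0-0=0; pred: 96+0-28=68
Step 7: prey: 0+0-0=0; pred: 68+0-20=48
Step 8: prey: 0+0-0=0; pred: 48+0-14=34
Max prey = 73 at step 2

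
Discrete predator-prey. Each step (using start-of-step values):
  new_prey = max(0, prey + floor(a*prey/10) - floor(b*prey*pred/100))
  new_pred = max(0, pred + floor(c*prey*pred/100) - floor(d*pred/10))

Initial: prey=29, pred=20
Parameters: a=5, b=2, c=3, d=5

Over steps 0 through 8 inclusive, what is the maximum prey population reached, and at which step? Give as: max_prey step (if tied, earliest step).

Answer: 32 1

Derivation:
Step 1: prey: 29+14-11=32; pred: 20+17-10=27
Step 2: prey: 32+16-17=31; pred: 27+25-13=39
Step 3: prey: 31+15-24=22; pred: 39+36-19=56
Step 4: prey: 22+11-24=9; pred: 56+36-28=64
Step 5: prey: 9+4-11=2; pred: 64+17-32=49
Step 6: prey: 2+1-1=2; pred: 49+2-24=27
Step 7: prey: 2+1-1=2; pred: 27+1-13=15
Step 8: prey: 2+1-0=3; pred: 15+0-7=8
Max prey = 32 at step 1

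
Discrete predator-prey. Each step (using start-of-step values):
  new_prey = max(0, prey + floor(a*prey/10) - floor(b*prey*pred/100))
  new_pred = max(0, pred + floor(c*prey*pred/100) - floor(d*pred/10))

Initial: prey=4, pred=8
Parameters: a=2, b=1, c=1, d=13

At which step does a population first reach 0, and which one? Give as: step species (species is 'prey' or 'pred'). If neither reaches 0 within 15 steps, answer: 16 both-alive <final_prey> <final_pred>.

Answer: 1 pred

Derivation:
Step 1: prey: 4+0-0=4; pred: 8+0-10=0
First extinction: pred at step 1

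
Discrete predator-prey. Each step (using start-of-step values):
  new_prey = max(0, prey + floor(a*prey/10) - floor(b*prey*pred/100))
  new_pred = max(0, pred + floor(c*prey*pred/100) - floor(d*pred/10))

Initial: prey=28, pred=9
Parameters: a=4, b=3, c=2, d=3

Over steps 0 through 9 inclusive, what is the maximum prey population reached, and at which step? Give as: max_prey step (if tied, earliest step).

Answer: 33 2

Derivation:
Step 1: prey: 28+11-7=32; pred: 9+5-2=12
Step 2: prey: 32+12-11=33; pred: 12+7-3=16
Step 3: prey: 33+13-15=31; pred: 16+10-4=22
Step 4: prey: 31+12-20=23; pred: 22+13-6=29
Step 5: prey: 23+9-20=12; pred: 29+13-8=34
Step 6: prey: 12+4-12=4; pred: 34+8-10=32
Step 7: prey: 4+1-3=2; pred: 32+2-9=25
Step 8: prey: 2+0-1=1; pred: 25+1-7=19
Step 9: prey: 1+0-0=1; pred: 19+0-5=14
Max prey = 33 at step 2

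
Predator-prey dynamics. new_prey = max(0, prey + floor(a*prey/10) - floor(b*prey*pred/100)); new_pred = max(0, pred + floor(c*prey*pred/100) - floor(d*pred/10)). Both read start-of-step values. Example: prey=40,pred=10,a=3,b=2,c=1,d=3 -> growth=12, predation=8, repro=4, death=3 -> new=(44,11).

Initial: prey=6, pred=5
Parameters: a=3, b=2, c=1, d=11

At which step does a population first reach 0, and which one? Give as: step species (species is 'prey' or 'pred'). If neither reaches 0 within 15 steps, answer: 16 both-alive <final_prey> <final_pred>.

Answer: 1 pred

Derivation:
Step 1: prey: 6+1-0=7; pred: 5+0-5=0
First extinction: pred at step 1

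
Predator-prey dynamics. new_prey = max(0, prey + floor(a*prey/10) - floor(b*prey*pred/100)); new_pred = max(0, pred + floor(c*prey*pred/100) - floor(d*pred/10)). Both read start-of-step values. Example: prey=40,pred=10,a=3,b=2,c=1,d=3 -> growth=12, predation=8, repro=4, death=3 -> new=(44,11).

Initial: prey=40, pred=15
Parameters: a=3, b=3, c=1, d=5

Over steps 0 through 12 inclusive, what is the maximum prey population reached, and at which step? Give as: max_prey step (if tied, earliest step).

Step 1: prey: 40+12-18=34; pred: 15+6-7=14
Step 2: prey: 34+10-14=30; pred: 14+4-7=11
Step 3: prey: 30+9-9=30; pred: 11+3-5=9
Step 4: prey: 30+9-8=31; pred: 9+2-4=7
Step 5: prey: 31+9-6=34; pred: 7+2-3=6
Step 6: prey: 34+10-6=38; pred: 6+2-3=5
Step 7: prey: 38+11-5=44; pred: 5+1-2=4
Step 8: prey: 44+13-5=52; pred: 4+1-2=3
Step 9: prey: 52+15-4=63; pred: 3+1-1=3
Step 10: prey: 63+18-5=76; pred: 3+1-1=3
Step 11: prey: 76+22-6=92; pred: 3+2-1=4
Step 12: prey: 92+27-11=108; pred: 4+3-2=5
Max prey = 108 at step 12

Answer: 108 12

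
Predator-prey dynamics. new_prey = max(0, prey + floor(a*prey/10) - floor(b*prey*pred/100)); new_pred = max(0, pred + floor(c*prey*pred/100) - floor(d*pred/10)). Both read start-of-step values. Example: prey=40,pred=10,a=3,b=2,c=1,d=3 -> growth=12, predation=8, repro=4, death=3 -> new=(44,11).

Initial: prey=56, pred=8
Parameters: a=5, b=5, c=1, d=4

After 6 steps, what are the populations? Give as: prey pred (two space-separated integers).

Step 1: prey: 56+28-22=62; pred: 8+4-3=9
Step 2: prey: 62+31-27=66; pred: 9+5-3=11
Step 3: prey: 66+33-36=63; pred: 11+7-4=14
Step 4: prey: 63+31-44=50; pred: 14+8-5=17
Step 5: prey: 50+25-42=33; pred: 17+8-6=19
Step 6: prey: 33+16-31=18; pred: 19+6-7=18

Answer: 18 18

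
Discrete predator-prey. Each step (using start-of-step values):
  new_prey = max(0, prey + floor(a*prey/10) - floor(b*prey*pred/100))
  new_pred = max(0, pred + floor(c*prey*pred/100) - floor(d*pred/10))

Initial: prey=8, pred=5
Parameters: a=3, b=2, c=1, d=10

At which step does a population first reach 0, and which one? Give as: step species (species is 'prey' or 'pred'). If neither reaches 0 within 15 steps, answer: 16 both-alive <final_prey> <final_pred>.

Answer: 1 pred

Derivation:
Step 1: prey: 8+2-0=10; pred: 5+0-5=0
First extinction: pred at step 1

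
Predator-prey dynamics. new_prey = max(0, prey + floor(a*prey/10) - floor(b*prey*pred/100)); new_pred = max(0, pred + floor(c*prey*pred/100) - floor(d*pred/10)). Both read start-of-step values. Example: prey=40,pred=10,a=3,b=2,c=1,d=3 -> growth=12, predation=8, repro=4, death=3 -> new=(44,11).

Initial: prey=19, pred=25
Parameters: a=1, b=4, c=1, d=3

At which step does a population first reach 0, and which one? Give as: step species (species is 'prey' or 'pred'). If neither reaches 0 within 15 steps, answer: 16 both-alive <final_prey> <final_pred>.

Step 1: prey: 19+1-19=1; pred: 25+4-7=22
Step 2: prey: 1+0-0=1; pred: 22+0-6=16
Step 3: prey: 1+0-0=1; pred: 16+0-4=12
Step 4: prey: 1+0-0=1; pred: 12+0-3=9
Step 5: prey: 1+0-0=1; pred: 9+0-2=7
Step 6: prey: 1+0-0=1; pred: 7+0-2=5
Step 7: prey: 1+0-0=1; pred: 5+0-1=4
Step 8: prey: 1+0-0=1; pred: 4+0-1=3
Step 9: prey: 1+0-0=1; pred: 3+0-0=3
Steps 10-15: state stable at prey=1, pred=3 (no change)
No extinction within 15 steps

Answer: 16 both-alive 1 3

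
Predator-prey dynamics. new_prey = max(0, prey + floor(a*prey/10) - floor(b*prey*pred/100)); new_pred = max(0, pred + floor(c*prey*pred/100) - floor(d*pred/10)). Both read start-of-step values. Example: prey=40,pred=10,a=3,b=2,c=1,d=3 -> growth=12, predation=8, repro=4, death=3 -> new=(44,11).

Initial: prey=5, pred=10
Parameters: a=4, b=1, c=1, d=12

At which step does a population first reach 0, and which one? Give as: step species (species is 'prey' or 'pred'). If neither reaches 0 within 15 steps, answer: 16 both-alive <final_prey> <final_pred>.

Step 1: prey: 5+2-0=7; pred: 10+0-12=0
First extinction: pred at step 1

Answer: 1 pred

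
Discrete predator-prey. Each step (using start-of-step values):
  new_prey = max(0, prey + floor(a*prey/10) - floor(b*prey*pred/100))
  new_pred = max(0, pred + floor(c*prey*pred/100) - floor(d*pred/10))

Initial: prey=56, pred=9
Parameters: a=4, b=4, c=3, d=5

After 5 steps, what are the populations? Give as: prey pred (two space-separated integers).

Step 1: prey: 56+22-20=58; pred: 9+15-4=20
Step 2: prey: 58+23-46=35; pred: 20+34-10=44
Step 3: prey: 35+14-61=0; pred: 44+46-22=68
Step 4: prey: 0+0-0=0; pred: 68+0-34=34
Step 5: prey: 0+0-0=0; pred: 34+0-17=17

Answer: 0 17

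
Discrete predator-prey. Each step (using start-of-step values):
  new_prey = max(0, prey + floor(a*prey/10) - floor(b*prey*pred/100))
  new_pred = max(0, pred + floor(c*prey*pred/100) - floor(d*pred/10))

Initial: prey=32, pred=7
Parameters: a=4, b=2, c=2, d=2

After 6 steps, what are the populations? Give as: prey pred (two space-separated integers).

Step 1: prey: 32+12-4=40; pred: 7+4-1=10
Step 2: prey: 40+16-8=48; pred: 10+8-2=16
Step 3: prey: 48+19-15=52; pred: 16+15-3=28
Step 4: prey: 52+20-29=43; pred: 28+29-5=52
Step 5: prey: 43+17-44=16; pred: 52+44-10=86
Step 6: prey: 16+6-27=0; pred: 86+27-17=96

Answer: 0 96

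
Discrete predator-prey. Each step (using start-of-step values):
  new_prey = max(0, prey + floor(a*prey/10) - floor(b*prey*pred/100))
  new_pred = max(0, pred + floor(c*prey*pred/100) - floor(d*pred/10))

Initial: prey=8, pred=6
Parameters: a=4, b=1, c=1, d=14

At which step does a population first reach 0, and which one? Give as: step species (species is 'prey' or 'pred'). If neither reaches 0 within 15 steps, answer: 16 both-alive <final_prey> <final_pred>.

Answer: 1 pred

Derivation:
Step 1: prey: 8+3-0=11; pred: 6+0-8=0
First extinction: pred at step 1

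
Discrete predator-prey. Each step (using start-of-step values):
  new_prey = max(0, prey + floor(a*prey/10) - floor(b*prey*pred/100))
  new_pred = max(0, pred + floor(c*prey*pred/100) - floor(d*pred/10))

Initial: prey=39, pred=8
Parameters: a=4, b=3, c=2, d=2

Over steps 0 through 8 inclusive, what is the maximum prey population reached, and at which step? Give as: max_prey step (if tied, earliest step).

Step 1: prey: 39+15-9=45; pred: 8+6-1=13
Step 2: prey: 45+18-17=46; pred: 13+11-2=22
Step 3: prey: 46+18-30=34; pred: 22+20-4=38
Step 4: prey: 34+13-38=9; pred: 38+25-7=56
Step 5: prey: 9+3-15=0; pred: 56+10-11=55
Step 6: prey: 0+0-0=0; pred: 55+0-11=44
Step 7: prey: 0+0-0=0; pred: 44+0-8=36
Step 8: prey: 0+0-0=0; pred: 36+0-7=29
Max prey = 46 at step 2

Answer: 46 2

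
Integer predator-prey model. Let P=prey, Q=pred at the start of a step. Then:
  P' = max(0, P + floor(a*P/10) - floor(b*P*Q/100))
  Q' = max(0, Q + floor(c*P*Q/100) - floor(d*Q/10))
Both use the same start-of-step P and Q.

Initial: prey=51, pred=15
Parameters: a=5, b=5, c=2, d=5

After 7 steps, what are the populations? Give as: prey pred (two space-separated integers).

Step 1: prey: 51+25-38=38; pred: 15+15-7=23
Step 2: prey: 38+19-43=14; pred: 23+17-11=29
Step 3: prey: 14+7-20=1; pred: 29+8-14=23
Step 4: prey: 1+0-1=0; pred: 23+0-11=12
Step 5: prey: 0+0-0=0; pred: 12+0-6=6
Step 6: prey: 0+0-0=0; pred: 6+0-3=3
Step 7: prey: 0+0-0=0; pred: 3+0-1=2

Answer: 0 2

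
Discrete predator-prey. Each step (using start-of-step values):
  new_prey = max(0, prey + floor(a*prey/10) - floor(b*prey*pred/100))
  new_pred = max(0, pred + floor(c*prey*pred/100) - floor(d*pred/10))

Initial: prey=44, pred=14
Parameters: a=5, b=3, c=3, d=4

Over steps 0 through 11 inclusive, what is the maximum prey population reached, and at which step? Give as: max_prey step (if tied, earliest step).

Step 1: prey: 44+22-18=48; pred: 14+18-5=27
Step 2: prey: 48+24-38=34; pred: 27+38-10=55
Step 3: prey: 34+17-56=0; pred: 55+56-22=89
Step 4: prey: 0+0-0=0; pred: 89+0-35=54
Step 5: prey: 0+0-0=0; pred: 54+0-21=33
Step 6: prey: 0+0-0=0; pred: 33+0-13=20
Step 7: prey: 0+0-0=0; pred: 20+0-8=12
Step 8: prey: 0+0-0=0; pred: 12+0-4=8
Step 9: prey: 0+0-0=0; pred: 8+0-3=5
Step 10: prey: 0+0-0=0; pred: 5+0-2=3
Step 11: prey: 0+0-0=0; pred: 3+0-1=2
Max prey = 48 at step 1

Answer: 48 1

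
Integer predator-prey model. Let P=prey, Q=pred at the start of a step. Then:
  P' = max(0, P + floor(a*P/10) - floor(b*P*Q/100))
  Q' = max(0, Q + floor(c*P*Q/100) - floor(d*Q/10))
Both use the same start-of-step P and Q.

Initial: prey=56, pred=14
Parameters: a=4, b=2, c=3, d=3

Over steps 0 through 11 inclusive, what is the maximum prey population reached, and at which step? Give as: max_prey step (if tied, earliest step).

Step 1: prey: 56+22-15=63; pred: 14+23-4=33
Step 2: prey: 63+25-41=47; pred: 33+62-9=86
Step 3: prey: 47+18-80=0; pred: 86+121-25=182
Step 4: prey: 0+0-0=0; pred: 182+0-54=128
Step 5: prey: 0+0-0=0; pred: 128+0-38=90
Step 6: prey: 0+0-0=0; pred: 90+0-27=63
Step 7: prey: 0+0-0=0; pred: 63+0-18=45
Step 8: prey: 0+0-0=0; pred: 45+0-13=32
Step 9: prey: 0+0-0=0; pred: 32+0-9=23
Step 10: prey: 0+0-0=0; pred: 23+0-6=17
Step 11: prey: 0+0-0=0; pred: 17+0-5=12
Max prey = 63 at step 1

Answer: 63 1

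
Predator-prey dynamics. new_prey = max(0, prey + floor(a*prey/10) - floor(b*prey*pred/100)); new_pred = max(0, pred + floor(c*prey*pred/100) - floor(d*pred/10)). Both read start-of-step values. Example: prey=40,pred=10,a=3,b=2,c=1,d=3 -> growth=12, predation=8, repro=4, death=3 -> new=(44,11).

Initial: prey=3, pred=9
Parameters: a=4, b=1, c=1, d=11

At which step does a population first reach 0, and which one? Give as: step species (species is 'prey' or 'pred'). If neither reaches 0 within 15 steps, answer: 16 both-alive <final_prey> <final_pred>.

Step 1: prey: 3+1-0=4; pred: 9+0-9=0
First extinction: pred at step 1

Answer: 1 pred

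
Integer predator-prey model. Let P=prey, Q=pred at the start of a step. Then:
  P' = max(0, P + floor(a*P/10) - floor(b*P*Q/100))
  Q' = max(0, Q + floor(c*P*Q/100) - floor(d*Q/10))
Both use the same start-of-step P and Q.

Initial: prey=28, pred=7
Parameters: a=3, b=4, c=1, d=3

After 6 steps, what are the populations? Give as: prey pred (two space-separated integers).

Step 1: prey: 28+8-7=29; pred: 7+1-2=6
Step 2: prey: 29+8-6=31; pred: 6+1-1=6
Step 3: prey: 31+9-7=33; pred: 6+1-1=6
Step 4: prey: 33+9-7=35; pred: 6+1-1=6
Step 5: prey: 35+10-8=37; pred: 6+2-1=7
Step 6: prey: 37+11-10=38; pred: 7+2-2=7

Answer: 38 7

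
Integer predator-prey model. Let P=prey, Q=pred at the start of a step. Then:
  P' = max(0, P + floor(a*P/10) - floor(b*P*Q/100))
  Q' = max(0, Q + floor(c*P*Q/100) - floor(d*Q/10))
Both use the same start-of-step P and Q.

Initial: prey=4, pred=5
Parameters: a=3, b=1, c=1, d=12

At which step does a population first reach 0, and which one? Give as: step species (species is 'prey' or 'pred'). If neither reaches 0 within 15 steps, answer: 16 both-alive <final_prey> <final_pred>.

Answer: 1 pred

Derivation:
Step 1: prey: 4+1-0=5; pred: 5+0-6=0
First extinction: pred at step 1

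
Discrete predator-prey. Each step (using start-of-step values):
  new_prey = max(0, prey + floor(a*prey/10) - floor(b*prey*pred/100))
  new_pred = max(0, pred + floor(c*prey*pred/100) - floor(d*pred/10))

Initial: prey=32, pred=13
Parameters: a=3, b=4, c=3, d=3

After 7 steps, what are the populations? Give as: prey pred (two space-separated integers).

Step 1: prey: 32+9-16=25; pred: 13+12-3=22
Step 2: prey: 25+7-22=10; pred: 22+16-6=32
Step 3: prey: 10+3-12=1; pred: 32+9-9=32
Step 4: prey: 1+0-1=0; pred: 32+0-9=23
Step 5: prey: 0+0-0=0; pred: 23+0-6=17
Step 6: prey: 0+0-0=0; pred: 17+0-5=12
Step 7: prey: 0+0-0=0; pred: 12+0-3=9

Answer: 0 9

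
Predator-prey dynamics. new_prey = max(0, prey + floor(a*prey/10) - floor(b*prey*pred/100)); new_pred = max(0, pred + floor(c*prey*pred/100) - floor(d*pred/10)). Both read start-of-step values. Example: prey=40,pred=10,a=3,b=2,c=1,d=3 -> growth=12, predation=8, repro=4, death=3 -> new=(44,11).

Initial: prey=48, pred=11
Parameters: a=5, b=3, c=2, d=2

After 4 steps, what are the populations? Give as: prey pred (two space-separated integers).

Step 1: prey: 48+24-15=57; pred: 11+10-2=19
Step 2: prey: 57+28-32=53; pred: 19+21-3=37
Step 3: prey: 53+26-58=21; pred: 37+39-7=69
Step 4: prey: 21+10-43=0; pred: 69+28-13=84

Answer: 0 84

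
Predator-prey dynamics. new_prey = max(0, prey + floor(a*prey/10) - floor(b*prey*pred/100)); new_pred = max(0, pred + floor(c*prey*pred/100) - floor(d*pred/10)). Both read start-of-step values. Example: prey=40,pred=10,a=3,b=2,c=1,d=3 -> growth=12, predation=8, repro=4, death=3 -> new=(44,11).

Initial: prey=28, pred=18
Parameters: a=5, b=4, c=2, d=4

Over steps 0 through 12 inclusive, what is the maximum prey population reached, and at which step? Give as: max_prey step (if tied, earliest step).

Answer: 50 12

Derivation:
Step 1: prey: 28+14-20=22; pred: 18+10-7=21
Step 2: prey: 22+11-18=15; pred: 21+9-8=22
Step 3: prey: 15+7-13=9; pred: 22+6-8=20
Step 4: prey: 9+4-7=6; pred: 20+3-8=15
Step 5: prey: 6+3-3=6; pred: 15+1-6=10
Step 6: prey: 6+3-2=7; pred: 10+1-4=7
Step 7: prey: 7+3-1=9; pred: 7+0-2=5
Step 8: prey: 9+4-1=12; pred: 5+0-2=3
Step 9: prey: 12+6-1=17; pred: 3+0-1=2
Step 10: prey: 17+8-1=24; pred: 2+0-0=2
Step 11: prey: 24+12-1=35; pred: 2+0-0=2
Step 12: prey: 35+17-2=50; pred: 2+1-0=3
Max prey = 50 at step 12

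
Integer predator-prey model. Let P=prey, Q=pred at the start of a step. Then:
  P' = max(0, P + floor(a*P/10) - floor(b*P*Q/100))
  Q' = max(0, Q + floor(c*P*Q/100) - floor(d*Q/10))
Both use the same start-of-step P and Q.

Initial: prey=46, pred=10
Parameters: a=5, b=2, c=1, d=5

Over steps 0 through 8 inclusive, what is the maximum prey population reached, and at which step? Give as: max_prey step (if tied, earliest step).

Answer: 142 5

Derivation:
Step 1: prey: 46+23-9=60; pred: 10+4-5=9
Step 2: prey: 60+30-10=80; pred: 9+5-4=10
Step 3: prey: 80+40-16=104; pred: 10+8-5=13
Step 4: prey: 104+52-27=129; pred: 13+13-6=20
Step 5: prey: 129+64-51=142; pred: 20+25-10=35
Step 6: prey: 142+71-99=114; pred: 35+49-17=67
Step 7: prey: 114+57-152=19; pred: 67+76-33=110
Step 8: prey: 19+9-41=0; pred: 110+20-55=75
Max prey = 142 at step 5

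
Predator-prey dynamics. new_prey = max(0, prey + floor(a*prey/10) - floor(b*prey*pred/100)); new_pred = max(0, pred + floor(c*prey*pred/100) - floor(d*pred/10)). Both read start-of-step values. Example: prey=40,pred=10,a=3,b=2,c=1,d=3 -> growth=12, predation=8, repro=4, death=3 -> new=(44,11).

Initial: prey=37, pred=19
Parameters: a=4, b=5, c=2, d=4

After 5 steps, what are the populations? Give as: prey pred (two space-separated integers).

Step 1: prey: 37+14-35=16; pred: 19+14-7=26
Step 2: prey: 16+6-20=2; pred: 26+8-10=24
Step 3: prey: 2+0-2=0; pred: 24+0-9=15
Step 4: prey: 0+0-0=0; pred: 15+0-6=9
Step 5: prey: 0+0-0=0; pred: 9+0-3=6

Answer: 0 6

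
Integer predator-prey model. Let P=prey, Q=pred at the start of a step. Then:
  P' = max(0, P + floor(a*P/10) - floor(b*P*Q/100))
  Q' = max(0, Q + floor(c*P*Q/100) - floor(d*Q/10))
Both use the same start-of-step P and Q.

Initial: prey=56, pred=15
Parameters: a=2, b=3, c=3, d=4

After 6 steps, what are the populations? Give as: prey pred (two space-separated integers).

Step 1: prey: 56+11-25=42; pred: 15+25-6=34
Step 2: prey: 42+8-42=8; pred: 34+42-13=63
Step 3: prey: 8+1-15=0; pred: 63+15-25=53
Step 4: prey: 0+0-0=0; pred: 53+0-21=32
Step 5: prey: 0+0-0=0; pred: 32+0-12=20
Step 6: prey: 0+0-0=0; pred: 20+0-8=12

Answer: 0 12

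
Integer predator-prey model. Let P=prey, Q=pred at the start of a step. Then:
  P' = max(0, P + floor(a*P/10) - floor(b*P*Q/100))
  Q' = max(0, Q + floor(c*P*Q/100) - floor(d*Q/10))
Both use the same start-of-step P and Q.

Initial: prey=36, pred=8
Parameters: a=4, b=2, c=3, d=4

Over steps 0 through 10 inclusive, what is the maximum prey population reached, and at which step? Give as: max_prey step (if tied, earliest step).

Answer: 52 2

Derivation:
Step 1: prey: 36+14-5=45; pred: 8+8-3=13
Step 2: prey: 45+18-11=52; pred: 13+17-5=25
Step 3: prey: 52+20-26=46; pred: 25+39-10=54
Step 4: prey: 46+18-49=15; pred: 54+74-21=107
Step 5: prey: 15+6-32=0; pred: 107+48-42=113
Step 6: prey: 0+0-0=0; pred: 113+0-45=68
Step 7: prey: 0+0-0=0; pred: 68+0-27=41
Step 8: prey: 0+0-0=0; pred: 41+0-16=25
Step 9: prey: 0+0-0=0; pred: 25+0-10=15
Step 10: prey: 0+0-0=0; pred: 15+0-6=9
Max prey = 52 at step 2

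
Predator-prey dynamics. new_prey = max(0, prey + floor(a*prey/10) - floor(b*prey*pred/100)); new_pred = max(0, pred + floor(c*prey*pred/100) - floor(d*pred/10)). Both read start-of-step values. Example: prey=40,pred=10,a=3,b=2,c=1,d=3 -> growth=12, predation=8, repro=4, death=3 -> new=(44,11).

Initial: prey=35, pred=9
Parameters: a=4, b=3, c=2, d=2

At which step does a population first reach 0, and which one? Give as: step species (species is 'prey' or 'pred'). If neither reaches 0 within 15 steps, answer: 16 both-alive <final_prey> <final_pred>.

Step 1: prey: 35+14-9=40; pred: 9+6-1=14
Step 2: prey: 40+16-16=40; pred: 14+11-2=23
Step 3: prey: 40+16-27=29; pred: 23+18-4=37
Step 4: prey: 29+11-32=8; pred: 37+21-7=51
Step 5: prey: 8+3-12=0; pred: 51+8-10=49
First extinction: prey at step 5

Answer: 5 prey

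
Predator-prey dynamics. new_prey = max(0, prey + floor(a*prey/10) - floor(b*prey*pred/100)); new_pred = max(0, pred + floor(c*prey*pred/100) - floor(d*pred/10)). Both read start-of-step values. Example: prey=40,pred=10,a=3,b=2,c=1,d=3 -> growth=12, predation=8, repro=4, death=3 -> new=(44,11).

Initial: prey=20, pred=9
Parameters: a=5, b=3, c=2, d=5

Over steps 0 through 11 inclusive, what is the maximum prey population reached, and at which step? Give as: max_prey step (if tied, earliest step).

Answer: 64 6

Derivation:
Step 1: prey: 20+10-5=25; pred: 9+3-4=8
Step 2: prey: 25+12-6=31; pred: 8+4-4=8
Step 3: prey: 31+15-7=39; pred: 8+4-4=8
Step 4: prey: 39+19-9=49; pred: 8+6-4=10
Step 5: prey: 49+24-14=59; pred: 10+9-5=14
Step 6: prey: 59+29-24=64; pred: 14+16-7=23
Step 7: prey: 64+32-44=52; pred: 23+29-11=41
Step 8: prey: 52+26-63=15; pred: 41+42-20=63
Step 9: prey: 15+7-28=0; pred: 63+18-31=50
Step 10: prey: 0+0-0=0; pred: 50+0-25=25
Step 11: prey: 0+0-0=0; pred: 25+0-12=13
Max prey = 64 at step 6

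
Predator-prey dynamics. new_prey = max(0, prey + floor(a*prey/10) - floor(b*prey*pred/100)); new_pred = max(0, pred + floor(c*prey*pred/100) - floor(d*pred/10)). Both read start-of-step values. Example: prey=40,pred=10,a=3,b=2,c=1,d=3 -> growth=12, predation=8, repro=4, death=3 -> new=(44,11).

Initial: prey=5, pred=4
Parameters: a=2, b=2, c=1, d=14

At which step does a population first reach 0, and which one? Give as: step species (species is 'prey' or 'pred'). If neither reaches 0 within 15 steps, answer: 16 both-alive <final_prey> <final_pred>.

Answer: 1 pred

Derivation:
Step 1: prey: 5+1-0=6; pred: 4+0-5=0
First extinction: pred at step 1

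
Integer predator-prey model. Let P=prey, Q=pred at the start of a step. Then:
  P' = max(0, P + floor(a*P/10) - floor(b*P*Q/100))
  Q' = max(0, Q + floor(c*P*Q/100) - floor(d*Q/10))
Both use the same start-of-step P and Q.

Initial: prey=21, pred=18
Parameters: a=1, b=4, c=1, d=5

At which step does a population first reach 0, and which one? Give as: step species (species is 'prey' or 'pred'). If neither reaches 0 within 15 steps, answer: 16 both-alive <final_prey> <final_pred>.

Step 1: prey: 21+2-15=8; pred: 18+3-9=12
Step 2: prey: 8+0-3=5; pred: 12+0-6=6
Step 3: prey: 5+0-1=4; pred: 6+0-3=3
Step 4: prey: 4+0-0=4; pred: 3+0-1=2
Step 5: prey: 4+0-0=4; pred: 2+0-1=1
Step 6: prey: 4+0-0=4; pred: 1+0-0=1
Steps 7-15: state stable at prey=4, pred=1 (no change)
No extinction within 15 steps

Answer: 16 both-alive 4 1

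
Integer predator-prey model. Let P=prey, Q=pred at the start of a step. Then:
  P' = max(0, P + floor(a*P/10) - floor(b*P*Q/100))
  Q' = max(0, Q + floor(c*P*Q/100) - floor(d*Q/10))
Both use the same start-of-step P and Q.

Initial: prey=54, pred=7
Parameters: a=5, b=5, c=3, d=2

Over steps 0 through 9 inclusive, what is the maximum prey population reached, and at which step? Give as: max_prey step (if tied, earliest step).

Step 1: prey: 54+27-18=63; pred: 7+11-1=17
Step 2: prey: 63+31-53=41; pred: 17+32-3=46
Step 3: prey: 41+20-94=0; pred: 46+56-9=93
Step 4: prey: 0+0-0=0; pred: 93+0-18=75
Step 5: prey: 0+0-0=0; pred: 75+0-15=60
Step 6: prey: 0+0-0=0; pred: 60+0-12=48
Step 7: prey: 0+0-0=0; pred: 48+0-9=39
Step 8: prey: 0+0-0=0; pred: 39+0-7=32
Step 9: prey: 0+0-0=0; pred: 32+0-6=26
Max prey = 63 at step 1

Answer: 63 1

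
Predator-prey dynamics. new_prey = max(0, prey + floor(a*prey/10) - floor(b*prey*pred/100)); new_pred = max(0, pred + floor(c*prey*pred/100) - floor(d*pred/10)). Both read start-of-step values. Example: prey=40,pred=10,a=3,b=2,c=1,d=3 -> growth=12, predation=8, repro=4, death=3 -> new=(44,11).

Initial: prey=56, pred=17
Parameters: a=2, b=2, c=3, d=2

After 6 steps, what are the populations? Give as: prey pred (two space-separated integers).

Answer: 0 64

Derivation:
Step 1: prey: 56+11-19=48; pred: 17+28-3=42
Step 2: prey: 48+9-40=17; pred: 42+60-8=94
Step 3: prey: 17+3-31=0; pred: 94+47-18=123
Step 4: prey: 0+0-0=0; pred: 123+0-24=99
Step 5: prey: 0+0-0=0; pred: 99+0-19=80
Step 6: prey: 0+0-0=0; pred: 80+0-16=64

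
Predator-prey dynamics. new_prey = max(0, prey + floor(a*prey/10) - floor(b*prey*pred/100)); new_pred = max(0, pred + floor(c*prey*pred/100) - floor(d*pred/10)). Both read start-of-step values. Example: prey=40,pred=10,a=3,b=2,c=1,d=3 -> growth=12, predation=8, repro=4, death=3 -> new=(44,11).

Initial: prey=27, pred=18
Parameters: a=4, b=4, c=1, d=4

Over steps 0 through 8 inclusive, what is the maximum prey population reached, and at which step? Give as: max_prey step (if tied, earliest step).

Answer: 40 8

Derivation:
Step 1: prey: 27+10-19=18; pred: 18+4-7=15
Step 2: prey: 18+7-10=15; pred: 15+2-6=11
Step 3: prey: 15+6-6=15; pred: 11+1-4=8
Step 4: prey: 15+6-4=17; pred: 8+1-3=6
Step 5: prey: 17+6-4=19; pred: 6+1-2=5
Step 6: prey: 19+7-3=23; pred: 5+0-2=3
Step 7: prey: 23+9-2=30; pred: 3+0-1=2
Step 8: prey: 30+12-2=40; pred: 2+0-0=2
Max prey = 40 at step 8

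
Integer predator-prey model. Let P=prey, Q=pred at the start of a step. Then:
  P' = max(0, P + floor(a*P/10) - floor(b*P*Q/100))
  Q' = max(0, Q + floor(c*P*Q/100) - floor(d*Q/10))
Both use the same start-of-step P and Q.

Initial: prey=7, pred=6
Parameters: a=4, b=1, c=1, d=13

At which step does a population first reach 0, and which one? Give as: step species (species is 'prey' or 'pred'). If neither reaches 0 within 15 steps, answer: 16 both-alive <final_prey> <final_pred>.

Step 1: prey: 7+2-0=9; pred: 6+0-7=0
First extinction: pred at step 1

Answer: 1 pred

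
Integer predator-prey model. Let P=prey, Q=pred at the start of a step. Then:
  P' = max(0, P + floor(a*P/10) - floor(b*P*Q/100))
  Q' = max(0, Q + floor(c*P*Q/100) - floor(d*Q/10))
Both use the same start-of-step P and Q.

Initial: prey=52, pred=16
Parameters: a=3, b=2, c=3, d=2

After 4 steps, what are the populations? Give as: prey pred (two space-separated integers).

Step 1: prey: 52+15-16=51; pred: 16+24-3=37
Step 2: prey: 51+15-37=29; pred: 37+56-7=86
Step 3: prey: 29+8-49=0; pred: 86+74-17=143
Step 4: prey: 0+0-0=0; pred: 143+0-28=115

Answer: 0 115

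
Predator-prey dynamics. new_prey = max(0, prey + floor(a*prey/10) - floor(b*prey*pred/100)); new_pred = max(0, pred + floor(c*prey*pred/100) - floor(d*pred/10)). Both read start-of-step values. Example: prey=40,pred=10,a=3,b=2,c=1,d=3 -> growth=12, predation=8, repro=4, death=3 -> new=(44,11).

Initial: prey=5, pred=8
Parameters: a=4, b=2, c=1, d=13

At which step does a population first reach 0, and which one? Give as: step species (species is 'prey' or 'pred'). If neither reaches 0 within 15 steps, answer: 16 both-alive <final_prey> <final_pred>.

Step 1: prey: 5+2-0=7; pred: 8+0-10=0
First extinction: pred at step 1

Answer: 1 pred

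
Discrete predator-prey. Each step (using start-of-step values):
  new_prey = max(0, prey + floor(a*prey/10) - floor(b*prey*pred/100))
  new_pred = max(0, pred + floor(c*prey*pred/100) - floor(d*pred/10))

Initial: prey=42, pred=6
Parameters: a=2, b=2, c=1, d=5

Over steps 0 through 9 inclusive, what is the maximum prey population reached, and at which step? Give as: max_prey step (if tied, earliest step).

Answer: 78 8

Derivation:
Step 1: prey: 42+8-5=45; pred: 6+2-3=5
Step 2: prey: 45+9-4=50; pred: 5+2-2=5
Step 3: prey: 50+10-5=55; pred: 5+2-2=5
Step 4: prey: 55+11-5=61; pred: 5+2-2=5
Step 5: prey: 61+12-6=67; pred: 5+3-2=6
Step 6: prey: 67+13-8=72; pred: 6+4-3=7
Step 7: prey: 72+14-10=76; pred: 7+5-3=9
Step 8: prey: 76+15-13=78; pred: 9+6-4=11
Step 9: prey: 78+15-17=76; pred: 11+8-5=14
Max prey = 78 at step 8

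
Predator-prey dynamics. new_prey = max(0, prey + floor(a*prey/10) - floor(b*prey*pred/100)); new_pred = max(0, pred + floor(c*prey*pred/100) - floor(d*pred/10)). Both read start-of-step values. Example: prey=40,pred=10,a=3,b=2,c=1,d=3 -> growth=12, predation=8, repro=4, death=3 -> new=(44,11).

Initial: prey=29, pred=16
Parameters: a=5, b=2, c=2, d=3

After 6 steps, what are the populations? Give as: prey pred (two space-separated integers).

Step 1: prey: 29+14-9=34; pred: 16+9-4=21
Step 2: prey: 34+17-14=37; pred: 21+14-6=29
Step 3: prey: 37+18-21=34; pred: 29+21-8=42
Step 4: prey: 34+17-28=23; pred: 42+28-12=58
Step 5: prey: 23+11-26=8; pred: 58+26-17=67
Step 6: prey: 8+4-10=2; pred: 67+10-20=57

Answer: 2 57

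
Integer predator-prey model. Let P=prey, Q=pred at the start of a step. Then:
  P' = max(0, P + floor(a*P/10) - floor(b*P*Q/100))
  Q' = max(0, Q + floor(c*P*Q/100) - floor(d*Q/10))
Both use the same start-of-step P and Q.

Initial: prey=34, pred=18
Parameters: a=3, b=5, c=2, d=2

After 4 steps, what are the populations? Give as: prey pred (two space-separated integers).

Step 1: prey: 34+10-30=14; pred: 18+12-3=27
Step 2: prey: 14+4-18=0; pred: 27+7-5=29
Step 3: prey: 0+0-0=0; pred: 29+0-5=24
Step 4: prey: 0+0-0=0; pred: 24+0-4=20

Answer: 0 20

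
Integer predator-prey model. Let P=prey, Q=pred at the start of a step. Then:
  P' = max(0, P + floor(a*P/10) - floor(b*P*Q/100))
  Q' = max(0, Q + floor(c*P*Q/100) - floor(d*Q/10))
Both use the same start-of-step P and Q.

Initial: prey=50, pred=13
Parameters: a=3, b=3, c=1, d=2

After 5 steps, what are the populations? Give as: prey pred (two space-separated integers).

Step 1: prey: 50+15-19=46; pred: 13+6-2=17
Step 2: prey: 46+13-23=36; pred: 17+7-3=21
Step 3: prey: 36+10-22=24; pred: 21+7-4=24
Step 4: prey: 24+7-17=14; pred: 24+5-4=25
Step 5: prey: 14+4-10=8; pred: 25+3-5=23

Answer: 8 23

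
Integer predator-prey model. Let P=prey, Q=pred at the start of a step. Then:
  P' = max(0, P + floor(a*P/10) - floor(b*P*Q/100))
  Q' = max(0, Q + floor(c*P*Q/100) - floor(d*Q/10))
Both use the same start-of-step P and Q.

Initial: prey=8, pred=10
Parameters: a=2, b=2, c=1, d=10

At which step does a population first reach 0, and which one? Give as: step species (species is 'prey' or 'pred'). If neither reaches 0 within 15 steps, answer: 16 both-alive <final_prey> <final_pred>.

Step 1: prey: 8+1-1=8; pred: 10+0-10=0
First extinction: pred at step 1

Answer: 1 pred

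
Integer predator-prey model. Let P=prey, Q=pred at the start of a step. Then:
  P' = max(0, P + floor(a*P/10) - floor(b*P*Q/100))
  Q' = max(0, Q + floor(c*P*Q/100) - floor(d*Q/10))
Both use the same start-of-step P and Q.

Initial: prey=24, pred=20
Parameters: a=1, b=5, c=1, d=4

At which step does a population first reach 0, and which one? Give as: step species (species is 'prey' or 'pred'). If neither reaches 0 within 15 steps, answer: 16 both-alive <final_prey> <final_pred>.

Answer: 16 both-alive 1 2

Derivation:
Step 1: prey: 24+2-24=2; pred: 20+4-8=16
Step 2: prey: 2+0-1=1; pred: 16+0-6=10
Step 3: prey: 1+0-0=1; pred: 10+0-4=6
Step 4: prey: 1+0-0=1; pred: 6+0-2=4
Step 5: prey: 1+0-0=1; pred: 4+0-1=3
Step 6: prey: 1+0-0=1; pred: 3+0-1=2
Step 7: prey: 1+0-0=1; pred: 2+0-0=2
Steps 8-15: state stable at prey=1, pred=2 (no change)
No extinction within 15 steps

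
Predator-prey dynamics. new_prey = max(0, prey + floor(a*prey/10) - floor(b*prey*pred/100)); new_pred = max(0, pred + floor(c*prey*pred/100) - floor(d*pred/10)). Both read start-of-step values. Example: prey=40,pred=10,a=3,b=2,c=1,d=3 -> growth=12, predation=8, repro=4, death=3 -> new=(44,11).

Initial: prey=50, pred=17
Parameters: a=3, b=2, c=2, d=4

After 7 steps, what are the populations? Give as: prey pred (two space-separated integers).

Answer: 0 13

Derivation:
Step 1: prey: 50+15-17=48; pred: 17+17-6=28
Step 2: prey: 48+14-26=36; pred: 28+26-11=43
Step 3: prey: 36+10-30=16; pred: 43+30-17=56
Step 4: prey: 16+4-17=3; pred: 56+17-22=51
Step 5: prey: 3+0-3=0; pred: 51+3-20=34
Step 6: prey: 0+0-0=0; pred: 34+0-13=21
Step 7: prey: 0+0-0=0; pred: 21+0-8=13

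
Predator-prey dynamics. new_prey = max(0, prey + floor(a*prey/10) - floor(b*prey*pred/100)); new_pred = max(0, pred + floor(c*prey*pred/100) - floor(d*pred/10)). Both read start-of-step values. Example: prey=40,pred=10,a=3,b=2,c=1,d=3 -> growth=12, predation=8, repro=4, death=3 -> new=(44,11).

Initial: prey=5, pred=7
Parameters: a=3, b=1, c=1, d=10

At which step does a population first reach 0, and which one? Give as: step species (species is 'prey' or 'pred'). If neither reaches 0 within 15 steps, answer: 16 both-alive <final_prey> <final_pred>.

Answer: 1 pred

Derivation:
Step 1: prey: 5+1-0=6; pred: 7+0-7=0
First extinction: pred at step 1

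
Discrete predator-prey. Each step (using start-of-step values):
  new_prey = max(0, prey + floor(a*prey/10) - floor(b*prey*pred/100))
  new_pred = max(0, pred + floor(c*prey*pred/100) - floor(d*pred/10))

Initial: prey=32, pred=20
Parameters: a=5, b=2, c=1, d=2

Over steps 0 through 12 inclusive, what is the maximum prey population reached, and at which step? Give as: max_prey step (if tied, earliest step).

Answer: 39 2

Derivation:
Step 1: prey: 32+16-12=36; pred: 20+6-4=22
Step 2: prey: 36+18-15=39; pred: 22+7-4=25
Step 3: prey: 39+19-19=39; pred: 25+9-5=29
Step 4: prey: 39+19-22=36; pred: 29+11-5=35
Step 5: prey: 36+18-25=29; pred: 35+12-7=40
Step 6: prey: 29+14-23=20; pred: 40+11-8=43
Step 7: prey: 20+10-17=13; pred: 43+8-8=43
Step 8: prey: 13+6-11=8; pred: 43+5-8=40
Step 9: prey: 8+4-6=6; pred: 40+3-8=35
Step 10: prey: 6+3-4=5; pred: 35+2-7=30
Step 11: prey: 5+2-3=4; pred: 30+1-6=25
Step 12: prey: 4+2-2=4; pred: 25+1-5=21
Max prey = 39 at step 2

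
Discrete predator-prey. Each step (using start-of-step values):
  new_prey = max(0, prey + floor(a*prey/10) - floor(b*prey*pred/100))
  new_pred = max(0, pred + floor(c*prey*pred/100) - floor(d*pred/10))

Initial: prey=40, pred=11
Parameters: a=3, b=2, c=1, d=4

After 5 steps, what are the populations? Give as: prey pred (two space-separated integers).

Answer: 56 16

Derivation:
Step 1: prey: 40+12-8=44; pred: 11+4-4=11
Step 2: prey: 44+13-9=48; pred: 11+4-4=11
Step 3: prey: 48+14-10=52; pred: 11+5-4=12
Step 4: prey: 52+15-12=55; pred: 12+6-4=14
Step 5: prey: 55+16-15=56; pred: 14+7-5=16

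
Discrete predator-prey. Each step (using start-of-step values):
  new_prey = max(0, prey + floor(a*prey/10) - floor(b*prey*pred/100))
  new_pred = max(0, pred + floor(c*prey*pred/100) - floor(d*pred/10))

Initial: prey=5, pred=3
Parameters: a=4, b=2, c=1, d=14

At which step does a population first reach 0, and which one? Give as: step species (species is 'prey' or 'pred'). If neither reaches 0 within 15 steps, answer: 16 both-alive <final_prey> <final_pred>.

Answer: 1 pred

Derivation:
Step 1: prey: 5+2-0=7; pred: 3+0-4=0
First extinction: pred at step 1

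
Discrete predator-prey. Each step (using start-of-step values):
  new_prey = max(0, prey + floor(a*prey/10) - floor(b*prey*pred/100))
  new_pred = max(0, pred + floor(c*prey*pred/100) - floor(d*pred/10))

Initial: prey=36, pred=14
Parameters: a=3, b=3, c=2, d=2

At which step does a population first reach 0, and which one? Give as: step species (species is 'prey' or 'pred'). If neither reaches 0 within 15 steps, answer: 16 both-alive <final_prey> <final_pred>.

Answer: 5 prey

Derivation:
Step 1: prey: 36+10-15=31; pred: 14+10-2=22
Step 2: prey: 31+9-20=20; pred: 22+13-4=31
Step 3: prey: 20+6-18=8; pred: 31+12-6=37
Step 4: prey: 8+2-8=2; pred: 37+5-7=35
Step 5: prey: 2+0-2=0; pred: 35+1-7=29
First extinction: prey at step 5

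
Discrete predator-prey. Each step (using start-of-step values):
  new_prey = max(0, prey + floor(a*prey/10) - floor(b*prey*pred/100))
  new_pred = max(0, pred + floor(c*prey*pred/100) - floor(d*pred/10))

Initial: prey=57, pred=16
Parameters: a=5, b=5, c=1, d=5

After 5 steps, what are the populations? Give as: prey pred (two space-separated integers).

Answer: 21 5

Derivation:
Step 1: prey: 57+28-45=40; pred: 16+9-8=17
Step 2: prey: 40+20-34=26; pred: 17+6-8=15
Step 3: prey: 26+13-19=20; pred: 15+3-7=11
Step 4: prey: 20+10-11=19; pred: 11+2-5=8
Step 5: prey: 19+9-7=21; pred: 8+1-4=5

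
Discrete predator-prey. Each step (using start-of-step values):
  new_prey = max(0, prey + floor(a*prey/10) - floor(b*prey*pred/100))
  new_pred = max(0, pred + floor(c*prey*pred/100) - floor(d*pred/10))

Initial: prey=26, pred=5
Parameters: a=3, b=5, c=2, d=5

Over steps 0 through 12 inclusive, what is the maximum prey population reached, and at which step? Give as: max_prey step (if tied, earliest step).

Answer: 32 4

Derivation:
Step 1: prey: 26+7-6=27; pred: 5+2-2=5
Step 2: prey: 27+8-6=29; pred: 5+2-2=5
Step 3: prey: 29+8-7=30; pred: 5+2-2=5
Step 4: prey: 30+9-7=32; pred: 5+3-2=6
Step 5: prey: 32+9-9=32; pred: 6+3-3=6
Step 6: prey: 32+9-9=32; pred: 6+3-3=6
Step 7: prey: 32+9-9=32; pred: 6+3-3=6
Step 8: prey: 32+9-9=32; pred: 6+3-3=6
Step 9: prey: 32+9-9=32; pred: 6+3-3=6
Step 10: prey: 32+9-9=32; pred: 6+3-3=6
Step 11: prey: 32+9-9=32; pred: 6+3-3=6
Step 12: prey: 32+9-9=32; pred: 6+3-3=6
Max prey = 32 at step 4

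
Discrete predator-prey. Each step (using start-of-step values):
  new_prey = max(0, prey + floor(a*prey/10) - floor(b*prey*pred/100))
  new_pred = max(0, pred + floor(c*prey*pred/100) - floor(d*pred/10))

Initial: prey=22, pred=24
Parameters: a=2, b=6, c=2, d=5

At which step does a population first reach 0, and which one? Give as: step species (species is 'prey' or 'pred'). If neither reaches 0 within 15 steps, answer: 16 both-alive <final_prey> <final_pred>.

Step 1: prey: 22+4-31=0; pred: 24+10-12=22
First extinction: prey at step 1

Answer: 1 prey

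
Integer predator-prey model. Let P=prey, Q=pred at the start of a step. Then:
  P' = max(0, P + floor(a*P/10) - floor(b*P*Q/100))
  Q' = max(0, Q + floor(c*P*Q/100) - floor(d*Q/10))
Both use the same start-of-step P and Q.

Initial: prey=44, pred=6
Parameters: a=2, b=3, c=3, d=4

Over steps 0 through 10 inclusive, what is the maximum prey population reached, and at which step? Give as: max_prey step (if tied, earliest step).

Step 1: prey: 44+8-7=45; pred: 6+7-2=11
Step 2: prey: 45+9-14=40; pred: 11+14-4=21
Step 3: prey: 40+8-25=23; pred: 21+25-8=38
Step 4: prey: 23+4-26=1; pred: 38+26-15=49
Step 5: prey: 1+0-1=0; pred: 49+1-19=31
Step 6: prey: 0+0-0=0; pred: 31+0-12=19
Step 7: prey: 0+0-0=0; pred: 19+0-7=12
Step 8: prey: 0+0-0=0; pred: 12+0-4=8
Step 9: prey: 0+0-0=0; pred: 8+0-3=5
Step 10: prey: 0+0-0=0; pred: 5+0-2=3
Max prey = 45 at step 1

Answer: 45 1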